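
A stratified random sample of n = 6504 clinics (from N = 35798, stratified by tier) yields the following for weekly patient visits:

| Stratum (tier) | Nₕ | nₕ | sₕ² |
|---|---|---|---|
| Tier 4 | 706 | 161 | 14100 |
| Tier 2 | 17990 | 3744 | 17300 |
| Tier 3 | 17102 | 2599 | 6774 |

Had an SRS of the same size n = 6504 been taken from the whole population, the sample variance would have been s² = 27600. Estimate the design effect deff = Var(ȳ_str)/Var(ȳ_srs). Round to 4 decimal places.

Var(ȳ_str) = Σ Wₕ²(1−fₕ)sₕ²/nₕ with Wₕ = Nₕ/35798:
  Tier 4: (706/35798)²·(1−161/706)·14100/161 = 0.026295226
  Tier 2: (17990/35798)²·(1−3744/17990)·17300/3744 = 0.92409547
  Tier 3: (17102/35798)²·(1−2599/17102)·6774/2599 = 0.5044593
  → Var(ȳ_str) = 1.45485.
Var(ȳ_srs) = (1 − 6504/35798)·27600/6504 = 3.4725496.
deff = 1.45485 / 3.4725496 = 0.4190.

0.4190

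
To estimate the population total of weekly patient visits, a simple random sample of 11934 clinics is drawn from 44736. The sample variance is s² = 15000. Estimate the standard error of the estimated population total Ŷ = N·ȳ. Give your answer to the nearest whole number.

Var(Ŷ) = N²·Var(ȳ) = N²·(1 − n/N)·s²/n.
f = 11934/44736 = 0.26676502; Var(ȳ) = 0.73323498·15000/11934 = 0.92161259.
Var(Ŷ) = 44736² · 0.92161259 = 1.8444322 × 10^9.
SE(Ŷ) = √(1.8444322 × 10^9) = 42947.

42947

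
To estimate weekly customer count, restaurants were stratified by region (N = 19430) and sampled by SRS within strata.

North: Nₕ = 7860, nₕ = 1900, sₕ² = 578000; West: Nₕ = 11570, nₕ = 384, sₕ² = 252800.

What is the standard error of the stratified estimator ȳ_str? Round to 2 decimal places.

Var(ȳ_str) = Σₕ Wₕ²(1 − fₕ)sₕ²/nₕ with Wₕ = Nₕ/N, N = 19430.
North: Wₕ = 0.40452908; term = 0.40452908²·(1 − 0.24173028)·578000/1900 = 37.748304.
West: Wₕ = 0.59547092; term = 0.59547092²·(1 − 0.03318928)·252800/384 = 225.68797.
Sum = 263.43627.
SE = √(263.43627) = 16.23.

16.23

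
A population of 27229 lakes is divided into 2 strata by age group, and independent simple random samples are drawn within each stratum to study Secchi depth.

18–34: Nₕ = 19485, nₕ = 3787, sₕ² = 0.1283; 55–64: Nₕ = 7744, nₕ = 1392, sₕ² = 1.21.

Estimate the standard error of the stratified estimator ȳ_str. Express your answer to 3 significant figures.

0.00846

Var(ȳ_str) = Σₕ Wₕ²(1 − fₕ)sₕ²/nₕ with Wₕ = Nₕ/N, N = 27229.
18–34: Wₕ = 0.71559734; term = 0.71559734²·(1 − 0.19435463)·0.1283/3787 = 1.3976959 × 10^-5.
55–64: Wₕ = 0.28440266; term = 0.28440266²·(1 − 0.17975207)·1.21/1392 = 5.7671146 × 10^-5.
Sum = 7.1648105 × 10^-5.
SE = √(7.1648105 × 10^-5) = 0.00846.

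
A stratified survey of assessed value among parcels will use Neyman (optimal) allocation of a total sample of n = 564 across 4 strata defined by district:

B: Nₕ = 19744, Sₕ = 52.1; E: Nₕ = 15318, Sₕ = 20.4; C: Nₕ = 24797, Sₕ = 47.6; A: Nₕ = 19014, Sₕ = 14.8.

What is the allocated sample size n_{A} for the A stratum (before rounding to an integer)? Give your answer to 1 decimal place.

56.6

Neyman allocation: nₕ = n·NₕSₕ / Σⱼ NⱼSⱼ.
Σ NⱼSⱼ = 19744·52.1 + 15318·20.4 + 24797·47.6 + 19014·14.8 = 2.802894 × 10^6.
n_{A} = 564·19014·14.8 / (2.802894 × 10^6) = 56.6.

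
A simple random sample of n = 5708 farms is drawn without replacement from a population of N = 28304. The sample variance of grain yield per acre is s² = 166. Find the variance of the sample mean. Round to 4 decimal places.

Under SRS without replacement, Var(ȳ) = (1 − f)·s²/n with f = n/N = 5708/28304 = 0.20166761.
Var(ȳ) = (1 − 0.20166761)·166/5708 = 0.79833239·0.02908199 = 0.023217095.

0.0232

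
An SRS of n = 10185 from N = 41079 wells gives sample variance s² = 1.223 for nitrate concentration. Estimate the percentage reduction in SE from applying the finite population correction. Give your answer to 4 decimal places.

f = n/N = 10185/41079 = 0.24793690.
SE_no-fpc = √(s²/n) = 0.010958036; SE_fpc = √((1−f)s²/n) = 0.0095029808.
Ratio = √(1−f) = 0.86721572. Reduction = 100·(1 − 0.86721572) = 13.2784%.

13.2784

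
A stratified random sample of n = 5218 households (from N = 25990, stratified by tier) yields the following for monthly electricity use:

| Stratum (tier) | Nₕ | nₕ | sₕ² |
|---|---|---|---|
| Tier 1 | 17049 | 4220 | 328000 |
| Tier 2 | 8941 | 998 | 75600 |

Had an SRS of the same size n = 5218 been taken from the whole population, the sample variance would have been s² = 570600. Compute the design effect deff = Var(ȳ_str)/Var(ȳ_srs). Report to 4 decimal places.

0.3791

Var(ȳ_str) = Σ Wₕ²(1−fₕ)sₕ²/nₕ with Wₕ = Nₕ/25990:
  Tier 1: (17049/25990)²·(1−4220/17049)·328000/4220 = 25.167527
  Tier 2: (8941/25990)²·(1−998/8941)·75600/998 = 7.9643319
  → Var(ȳ_str) = 33.131859.
Var(ȳ_srs) = (1 − 5218/25990)·570600/5218 = 87.397644.
deff = 33.131859 / 87.397644 = 0.3791.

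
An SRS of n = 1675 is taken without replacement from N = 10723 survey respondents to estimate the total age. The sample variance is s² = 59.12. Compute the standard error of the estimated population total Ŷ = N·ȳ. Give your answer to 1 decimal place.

Var(Ŷ) = N²·Var(ȳ) = N²·(1 − n/N)·s²/n.
f = 1675/10723 = 0.15620629; Var(ȳ) = 0.84379371·59.12/1675 = 0.02978214.
Var(Ŷ) = 10723² · 0.02978214 = 3.4244317 × 10^6.
SE(Ŷ) = √(3.4244317 × 10^6) = 1850.5.

1850.5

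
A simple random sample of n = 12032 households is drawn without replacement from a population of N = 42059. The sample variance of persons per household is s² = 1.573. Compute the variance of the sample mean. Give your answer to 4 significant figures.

9.333 × 10^-5

Under SRS without replacement, Var(ȳ) = (1 − f)·s²/n with f = n/N = 12032/42059 = 0.28607432.
Var(ȳ) = (1 − 0.28607432)·1.573/12032 = 0.71392568·1.3073471 × 10^-4 = 9.3334864 × 10^-5.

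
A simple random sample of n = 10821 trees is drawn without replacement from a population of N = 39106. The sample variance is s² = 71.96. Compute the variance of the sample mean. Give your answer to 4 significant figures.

0.004810

Under SRS without replacement, Var(ȳ) = (1 − f)·s²/n with f = n/N = 10821/39106 = 0.27670946.
Var(ȳ) = (1 − 0.27670946)·71.96/10821 = 0.72329054·0.0066500323 = 0.0048099055.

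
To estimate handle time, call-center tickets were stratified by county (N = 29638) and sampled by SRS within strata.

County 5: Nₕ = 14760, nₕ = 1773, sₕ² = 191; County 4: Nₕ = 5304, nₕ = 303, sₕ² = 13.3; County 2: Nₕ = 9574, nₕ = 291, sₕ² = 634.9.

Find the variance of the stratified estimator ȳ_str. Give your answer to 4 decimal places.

Var(ȳ_str) = Σₕ Wₕ²(1 − fₕ)sₕ²/nₕ with Wₕ = Nₕ/N, N = 29638.
County 5: Wₕ = 0.49800931; term = 0.49800931²·(1 − 0.12012195)·191/1773 = 0.023508344.
County 4: Wₕ = 0.17895944; term = 0.17895944²·(1 − 0.05712670)·13.3/303 = 0.0013254752.
County 2: Wₕ = 0.32303124; term = 0.32303124²·(1 − 0.03039482)·634.9/291 = 0.22074777.
Sum = 0.24558159.

0.2456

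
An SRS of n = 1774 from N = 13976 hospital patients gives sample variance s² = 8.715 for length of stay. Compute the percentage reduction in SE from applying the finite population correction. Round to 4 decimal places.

6.5619

f = n/N = 1774/13976 = 0.12693188.
SE_no-fpc = √(s²/n) = 0.070090134; SE_fpc = √((1−f)s²/n) = 0.065490899.
Ratio = √(1−f) = 0.93438114. Reduction = 100·(1 − 0.93438114) = 6.5619%.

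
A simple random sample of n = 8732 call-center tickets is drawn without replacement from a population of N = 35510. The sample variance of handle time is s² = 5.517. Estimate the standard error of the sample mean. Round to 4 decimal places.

0.0218

Under SRS without replacement, Var(ȳ) = (1 − f)·s²/n with f = n/N = 8732/35510 = 0.24590256.
Var(ȳ) = (1 − 0.24590256)·5.517/8732 = 0.75409744·6.3181402 × 10^-4 = 4.7644933 × 10^-4.
SE(ȳ) = √(4.7644933 × 10^-4) = 0.0218.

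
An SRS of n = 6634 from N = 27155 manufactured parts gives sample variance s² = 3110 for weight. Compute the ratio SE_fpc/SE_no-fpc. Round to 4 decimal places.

0.8693

f = n/N = 6634/27155 = 0.24430123.
SE_no-fpc = √(s²/n) = 0.6846876; SE_fpc = √((1−f)s²/n) = 0.59520534.
Ratio = √(1−f) = 0.86930936.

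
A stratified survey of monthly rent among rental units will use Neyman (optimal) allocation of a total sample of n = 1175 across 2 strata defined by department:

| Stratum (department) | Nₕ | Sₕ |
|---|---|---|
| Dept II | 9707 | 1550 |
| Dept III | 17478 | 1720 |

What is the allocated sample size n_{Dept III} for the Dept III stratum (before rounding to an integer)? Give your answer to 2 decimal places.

Neyman allocation: nₕ = n·NₕSₕ / Σⱼ NⱼSⱼ.
Σ NⱼSⱼ = 9707·1550 + 17478·1720 = 4.510801 × 10^7.
n_{Dept III} = 1175·17478·1720 / (4.510801 × 10^7) = 783.08.

783.08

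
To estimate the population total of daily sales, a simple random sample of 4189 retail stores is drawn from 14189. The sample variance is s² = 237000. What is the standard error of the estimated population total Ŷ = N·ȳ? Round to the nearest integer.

89597

Var(Ŷ) = N²·Var(ȳ) = N²·(1 − n/N)·s²/n.
f = 4189/14189 = 0.29522870; Var(ȳ) = 0.70477130·237000/4189 = 39.873669.
Var(Ŷ) = 14189² · 39.873669 = 8.0276749 × 10^9.
SE(Ŷ) = √(8.0276749 × 10^9) = 89597.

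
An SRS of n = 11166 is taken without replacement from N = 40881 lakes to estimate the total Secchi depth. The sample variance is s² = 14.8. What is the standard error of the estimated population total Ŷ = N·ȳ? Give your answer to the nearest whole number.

Var(Ŷ) = N²·Var(ȳ) = N²·(1 − n/N)·s²/n.
f = 11166/40881 = 0.27313422; Var(ȳ) = 0.72686578·14.8/11166 = 9.634259 × 10^-4.
Var(Ŷ) = 40881² · (9.634259 × 10^-4) = 1.6101315 × 10^6.
SE(Ŷ) = √(1.6101315 × 10^6) = 1269.

1269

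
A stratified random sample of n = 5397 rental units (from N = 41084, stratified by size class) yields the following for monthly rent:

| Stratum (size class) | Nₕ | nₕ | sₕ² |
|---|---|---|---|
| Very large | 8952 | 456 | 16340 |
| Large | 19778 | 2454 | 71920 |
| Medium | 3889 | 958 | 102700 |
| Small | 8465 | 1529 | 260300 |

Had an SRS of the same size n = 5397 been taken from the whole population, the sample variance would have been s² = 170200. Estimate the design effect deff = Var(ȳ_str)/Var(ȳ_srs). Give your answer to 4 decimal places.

0.5187

Var(ȳ_str) = Σ Wₕ²(1−fₕ)sₕ²/nₕ with Wₕ = Nₕ/41084:
  Very large: (8952/41084)²·(1−456/8952)·16340/456 = 1.6146424
  Large: (19778/41084)²·(1−2454/19778)·71920/2454 = 5.9492227
  Medium: (3889/41084)²·(1−958/3889)·102700/958 = 0.72395781
  Small: (8465/41084)²·(1−1529/8465)·260300/1529 = 5.9218484
  → Var(ȳ_str) = 14.209671.
Var(ȳ_srs) = (1 − 5397/41084)·170200/5397 = 27.393307.
deff = 14.209671 / 27.393307 = 0.5187.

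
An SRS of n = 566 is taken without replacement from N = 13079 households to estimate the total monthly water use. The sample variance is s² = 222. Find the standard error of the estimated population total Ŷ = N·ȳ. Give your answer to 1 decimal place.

8011.9

Var(Ŷ) = N²·Var(ȳ) = N²·(1 − n/N)·s²/n.
f = 566/13079 = 0.04327548; Var(ȳ) = 0.95672452·222/566 = 0.37525237.
Var(Ŷ) = 13079² · 0.37525237 = 6.4190761 × 10^7.
SE(Ŷ) = √(6.4190761 × 10^7) = 8011.9.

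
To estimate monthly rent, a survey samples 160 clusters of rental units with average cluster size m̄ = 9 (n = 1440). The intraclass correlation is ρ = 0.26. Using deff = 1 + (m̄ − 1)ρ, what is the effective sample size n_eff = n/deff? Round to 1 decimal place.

467.5

deff = 1 + (9 − 1)·0.26 = 1 + 2.08 = 3.08.
n_eff = 1440 / 3.08 = 467.5.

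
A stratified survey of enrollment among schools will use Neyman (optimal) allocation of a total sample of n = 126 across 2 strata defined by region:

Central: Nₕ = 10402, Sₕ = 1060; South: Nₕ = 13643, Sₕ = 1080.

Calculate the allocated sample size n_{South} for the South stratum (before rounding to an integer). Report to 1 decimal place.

72.1

Neyman allocation: nₕ = n·NₕSₕ / Σⱼ NⱼSⱼ.
Σ NⱼSⱼ = 10402·1060 + 13643·1080 = 2.576056 × 10^7.
n_{South} = 126·13643·1080 / (2.576056 × 10^7) = 72.1.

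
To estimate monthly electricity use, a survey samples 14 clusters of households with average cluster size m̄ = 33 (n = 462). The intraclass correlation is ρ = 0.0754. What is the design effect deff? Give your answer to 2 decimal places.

3.41

deff = 1 + (33 − 1)·0.0754 = 1 + 2.4128 = 3.4128.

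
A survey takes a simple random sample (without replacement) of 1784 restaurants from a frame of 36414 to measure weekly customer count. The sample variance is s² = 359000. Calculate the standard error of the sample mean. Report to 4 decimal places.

Under SRS without replacement, Var(ȳ) = (1 − f)·s²/n with f = n/N = 1784/36414 = 0.04899215.
Var(ȳ) = (1 − 0.04899215)·359000/1784 = 0.95100785·201.23318 = 191.37434.
SE(ȳ) = √(191.37434) = 13.8338.

13.8338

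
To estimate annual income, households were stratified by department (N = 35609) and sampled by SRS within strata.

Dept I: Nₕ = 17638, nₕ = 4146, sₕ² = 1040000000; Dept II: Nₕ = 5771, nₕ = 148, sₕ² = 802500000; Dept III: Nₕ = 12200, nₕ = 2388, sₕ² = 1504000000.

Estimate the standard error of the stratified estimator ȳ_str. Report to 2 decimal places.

495.28

Var(ȳ_str) = Σₕ Wₕ²(1 − fₕ)sₕ²/nₕ with Wₕ = Nₕ/N, N = 35609.
Dept I: Wₕ = 0.49532422; term = 0.49532422²·(1 − 0.23506066)·1040000000/4146 = 47077.149.
Dept II: Wₕ = 0.16206577; term = 0.16206577²·(1 − 0.02564547)·802500000/148 = 138765.95.
Dept III: Wₕ = 0.34261001; term = 0.34261001²·(1 − 0.19573770)·1504000000/2388 = 59458.141.
Sum = 245301.24.
SE = √(245301.24) = 495.28.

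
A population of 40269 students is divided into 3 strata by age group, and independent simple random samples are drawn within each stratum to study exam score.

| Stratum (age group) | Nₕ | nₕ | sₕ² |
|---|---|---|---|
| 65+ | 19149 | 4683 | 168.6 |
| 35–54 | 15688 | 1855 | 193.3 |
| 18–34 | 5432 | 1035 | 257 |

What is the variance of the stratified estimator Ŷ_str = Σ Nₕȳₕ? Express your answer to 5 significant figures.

3.8518 × 10^7

Var(Ŷ_str) = Σₕ Nₕ²(1 − fₕ)sₕ²/nₕ.
65+: 19149²·(1 − 4683/19149)·168.6/4683 = 9.9730494 × 10^6.
35–54: 15688²·(1 − 1855/15688)·193.3/1855 = 2.2613714 × 10^7.
18–34: 5432²·(1 − 1035/5432)·257/1035 = 5.9307416 × 10^6.
Sum = 3.8517505 × 10^7.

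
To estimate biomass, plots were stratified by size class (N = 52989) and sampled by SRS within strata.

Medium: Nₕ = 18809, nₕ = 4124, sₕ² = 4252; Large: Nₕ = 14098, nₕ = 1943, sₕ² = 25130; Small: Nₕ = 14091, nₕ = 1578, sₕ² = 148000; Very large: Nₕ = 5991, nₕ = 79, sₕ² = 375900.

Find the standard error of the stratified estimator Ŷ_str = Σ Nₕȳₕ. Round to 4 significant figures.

433100

Var(Ŷ_str) = Σₕ Nₕ²(1 − fₕ)sₕ²/nₕ.
Medium: 18809²·(1 − 4124/18809)·4252/4124 = 2.8478313 × 10^8.
Large: 14098²·(1 − 1943/14098)·25130/1943 = 2.2163184 × 10^9.
Small: 14091²·(1 − 1578/14091)·148000/1578 = 1.6537048 × 10^10.
Very large: 5991²·(1 − 79/5991)·375900/79 = 1.6853068 × 10^11.
Sum = 1.8756883 × 10^11.
SE = √(1.8756883 × 10^11) = 433100.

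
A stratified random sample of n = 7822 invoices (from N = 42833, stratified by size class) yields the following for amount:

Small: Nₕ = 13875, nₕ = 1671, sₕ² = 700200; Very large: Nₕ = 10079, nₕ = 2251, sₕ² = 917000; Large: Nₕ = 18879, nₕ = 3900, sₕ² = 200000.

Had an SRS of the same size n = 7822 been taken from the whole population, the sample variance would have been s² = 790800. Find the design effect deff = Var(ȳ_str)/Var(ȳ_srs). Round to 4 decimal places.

0.7757

Var(ȳ_str) = Σ Wₕ²(1−fₕ)sₕ²/nₕ with Wₕ = Nₕ/42833:
  Small: (13875/42833)²·(1−1671/13875)·700200/1671 = 38.674425
  Very large: (10079/42833)²·(1−2251/10079)·917000/2251 = 17.518831
  Large: (18879/42833)²·(1−3900/18879)·200000/3900 = 7.9044237
  → Var(ȳ_str) = 64.09768.
Var(ȳ_srs) = (1 − 7822/42833)·790800/7822 = 82.637063.
deff = 64.09768 / 82.637063 = 0.7757.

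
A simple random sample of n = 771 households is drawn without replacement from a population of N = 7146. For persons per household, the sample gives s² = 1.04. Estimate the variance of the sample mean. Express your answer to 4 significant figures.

0.001203

Under SRS without replacement, Var(ȳ) = (1 − f)·s²/n with f = n/N = 771/7146 = 0.10789253.
Var(ȳ) = (1 − 0.10789253)·1.04/771 = 0.89210747·0.0013488975 = 0.0012033616.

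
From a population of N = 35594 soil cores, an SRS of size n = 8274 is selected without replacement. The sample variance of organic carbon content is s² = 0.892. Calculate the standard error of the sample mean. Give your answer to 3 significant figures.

0.00910

Under SRS without replacement, Var(ȳ) = (1 − f)·s²/n with f = n/N = 8274/35594 = 0.23245491.
Var(ȳ) = (1 − 0.23245491)·0.892/8274 = 0.76754509·1.0780759 × 10^-4 = 8.2747187 × 10^-5.
SE(ȳ) = √(8.2747187 × 10^-5) = 0.00910.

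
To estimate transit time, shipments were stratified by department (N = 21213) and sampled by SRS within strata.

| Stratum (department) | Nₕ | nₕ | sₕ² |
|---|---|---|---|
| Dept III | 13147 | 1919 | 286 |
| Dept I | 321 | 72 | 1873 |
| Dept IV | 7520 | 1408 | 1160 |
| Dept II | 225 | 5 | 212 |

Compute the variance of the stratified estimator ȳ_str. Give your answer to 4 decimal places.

0.1423

Var(ȳ_str) = Σₕ Wₕ²(1 − fₕ)sₕ²/nₕ with Wₕ = Nₕ/N, N = 21213.
Dept III: Wₕ = 0.61976147; term = 0.61976147²·(1 − 0.14596486)·286/1919 = 0.048889539.
Dept I: Wₕ = 0.01513223; term = 0.01513223²·(1 − 0.22429907)·1873/72 = 0.0046206756.
Dept IV: Wₕ = 0.35449960; term = 0.35449960²·(1 − 0.18723404)·1160/1408 = 0.084149654.
Dept II: Wₕ = 0.01060670; term = 0.01060670²·(1 − 0.02222222)·212/5 = 0.0046640895.
Sum = 0.14232396.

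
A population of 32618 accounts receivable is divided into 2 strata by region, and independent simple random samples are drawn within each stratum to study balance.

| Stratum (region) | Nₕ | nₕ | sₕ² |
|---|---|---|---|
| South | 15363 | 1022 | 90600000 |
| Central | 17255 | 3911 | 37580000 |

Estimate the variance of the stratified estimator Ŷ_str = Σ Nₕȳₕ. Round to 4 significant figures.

2.174 × 10^13

Var(Ŷ_str) = Σₕ Nₕ²(1 − fₕ)sₕ²/nₕ.
South: 15363²·(1 − 1022/15363)·90600000/1022 = 1.9531373 × 10^13.
Central: 17255²·(1 − 3911/17255)·37580000/3911 = 2.2124321 × 10^12.
Sum = 2.1743805 × 10^13.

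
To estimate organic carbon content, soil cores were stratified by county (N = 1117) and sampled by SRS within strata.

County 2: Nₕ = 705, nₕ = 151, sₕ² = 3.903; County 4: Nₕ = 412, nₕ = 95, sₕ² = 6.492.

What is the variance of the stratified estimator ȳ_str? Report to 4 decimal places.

Var(ȳ_str) = Σₕ Wₕ²(1 − fₕ)sₕ²/nₕ with Wₕ = Nₕ/N, N = 1117.
County 2: Wₕ = 0.63115488; term = 0.63115488²·(1 − 0.21418440)·3.903/151 = 0.0080912224.
County 4: Wₕ = 0.36884512; term = 0.36884512²·(1 − 0.23058252)·6.492/95 = 0.0071532769.
Sum = 0.015244499.

0.0152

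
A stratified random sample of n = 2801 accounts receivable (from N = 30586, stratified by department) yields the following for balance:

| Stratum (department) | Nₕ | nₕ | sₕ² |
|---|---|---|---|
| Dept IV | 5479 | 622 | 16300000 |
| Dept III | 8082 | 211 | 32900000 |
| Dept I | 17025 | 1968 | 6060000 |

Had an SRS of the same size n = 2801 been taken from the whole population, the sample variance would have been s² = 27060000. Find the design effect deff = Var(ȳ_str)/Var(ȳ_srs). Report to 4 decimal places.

1.3892

Var(ȳ_str) = Σ Wₕ²(1−fₕ)sₕ²/nₕ with Wₕ = Nₕ/30586:
  Dept IV: (5479/30586)²·(1−622/5479)·16300000/622 = 745.4547
  Dept III: (8082/30586)²·(1−211/8082)·32900000/211 = 10602.709
  Dept I: (17025/30586)²·(1−1968/17025)·6060000/1968 = 843.7771
  → Var(ȳ_str) = 12191.941.
Var(ȳ_srs) = (1 − 2801/30586)·27060000/2801 = 8776.1169.
deff = 12191.941 / 8776.1169 = 1.3892.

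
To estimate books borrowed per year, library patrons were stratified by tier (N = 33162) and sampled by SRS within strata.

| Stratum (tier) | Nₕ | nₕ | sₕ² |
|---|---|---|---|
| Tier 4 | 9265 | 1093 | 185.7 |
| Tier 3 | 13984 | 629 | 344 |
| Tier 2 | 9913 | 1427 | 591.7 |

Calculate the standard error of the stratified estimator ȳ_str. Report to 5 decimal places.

0.36918

Var(ȳ_str) = Σₕ Wₕ²(1 − fₕ)sₕ²/nₕ with Wₕ = Nₕ/N, N = 33162.
Tier 4: Wₕ = 0.27938604; term = 0.27938604²·(1 − 0.11797086)·185.7/1093 = 0.011697259.
Tier 3: Wₕ = 0.42168747; term = 0.42168747²·(1 − 0.04497998)·344/629 = 0.092875609.
Tier 2: Wₕ = 0.29892648; term = 0.29892648²·(1 − 0.14395239)·591.7/1427 = 0.031717891.
Sum = 0.13629076.
SE = √(0.13629076) = 0.36918.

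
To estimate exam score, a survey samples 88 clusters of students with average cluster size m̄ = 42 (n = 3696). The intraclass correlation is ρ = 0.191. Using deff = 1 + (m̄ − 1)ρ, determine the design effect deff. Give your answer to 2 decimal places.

8.83

deff = 1 + (42 − 1)·0.191 = 1 + 7.831 = 8.831.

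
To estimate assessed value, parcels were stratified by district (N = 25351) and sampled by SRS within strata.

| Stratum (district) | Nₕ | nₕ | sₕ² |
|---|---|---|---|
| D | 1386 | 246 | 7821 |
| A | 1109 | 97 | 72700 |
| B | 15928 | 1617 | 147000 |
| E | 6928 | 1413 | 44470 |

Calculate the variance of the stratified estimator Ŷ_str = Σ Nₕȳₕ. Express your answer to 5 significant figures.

Var(Ŷ_str) = Σₕ Nₕ²(1 − fₕ)sₕ²/nₕ.
D: 1386²·(1 − 246/1386)·7821/246 = 5.0233711 × 10^7.
A: 1109²·(1 − 97/1109)·72700/97 = 8.4115249 × 10^8.
B: 15928²·(1 − 1617/15928)·147000/1617 = 2.0722328 × 10^10.
E: 6928²·(1 − 1413/6928)·44470/1413 = 1.2024814 × 10^9.
Sum = 2.2816196 × 10^10.

2.2816 × 10^10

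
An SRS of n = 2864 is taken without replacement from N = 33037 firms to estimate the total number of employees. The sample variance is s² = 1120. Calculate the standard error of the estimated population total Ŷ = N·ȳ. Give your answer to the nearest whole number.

19744

Var(Ŷ) = N²·Var(ȳ) = N²·(1 − n/N)·s²/n.
f = 2864/33037 = 0.08669068; Var(ȳ) = 0.91330932·1120/2864 = 0.35716007.
Var(Ŷ) = 33037² · 0.35716007 = 3.8981999 × 10^8.
SE(Ŷ) = √(3.8981999 × 10^8) = 19744.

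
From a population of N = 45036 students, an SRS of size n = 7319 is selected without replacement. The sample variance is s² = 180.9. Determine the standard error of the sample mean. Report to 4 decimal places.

Under SRS without replacement, Var(ȳ) = (1 − f)·s²/n with f = n/N = 7319/45036 = 0.16251443.
Var(ȳ) = (1 − 0.16251443)·180.9/7319 = 0.83748557·0.024716491 = 0.020699705.
SE(ȳ) = √(0.020699705) = 0.1439.

0.1439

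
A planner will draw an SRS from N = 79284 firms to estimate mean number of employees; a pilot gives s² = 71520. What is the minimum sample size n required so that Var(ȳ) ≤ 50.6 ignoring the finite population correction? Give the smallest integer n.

1414

Without fpc, n₀ = s²/D = 71520/50.6 = 1413.4387.
Rounding up, n = 1414.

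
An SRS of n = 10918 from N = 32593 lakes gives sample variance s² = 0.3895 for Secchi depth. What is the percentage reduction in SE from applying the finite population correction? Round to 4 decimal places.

18.4512

f = n/N = 10918/32593 = 0.33497990.
SE_no-fpc = √(s²/n) = 0.0059728579; SE_fpc = √((1−f)s²/n) = 0.0048707919.
Ratio = √(1−f) = 0.81548764. Reduction = 100·(1 − 0.81548764) = 18.4512%.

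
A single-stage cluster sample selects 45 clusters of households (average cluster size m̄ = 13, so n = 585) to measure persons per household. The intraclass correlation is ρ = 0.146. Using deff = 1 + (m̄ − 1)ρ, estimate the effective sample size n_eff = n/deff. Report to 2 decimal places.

212.57

deff = 1 + (13 − 1)·0.146 = 1 + 1.752 = 2.752.
n_eff = 585 / 2.752 = 212.57.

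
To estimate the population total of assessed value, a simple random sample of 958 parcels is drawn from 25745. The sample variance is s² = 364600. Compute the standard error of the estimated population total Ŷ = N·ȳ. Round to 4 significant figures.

492800

Var(Ŷ) = N²·Var(ȳ) = N²·(1 − n/N)·s²/n.
f = 958/25745 = 0.03721111; Var(ȳ) = 0.96278889·364600/958 = 366.42258.
Var(Ŷ) = 25745² · 366.42258 = 2.4286673 × 10^11.
SE(Ŷ) = √(2.4286673 × 10^11) = 492800.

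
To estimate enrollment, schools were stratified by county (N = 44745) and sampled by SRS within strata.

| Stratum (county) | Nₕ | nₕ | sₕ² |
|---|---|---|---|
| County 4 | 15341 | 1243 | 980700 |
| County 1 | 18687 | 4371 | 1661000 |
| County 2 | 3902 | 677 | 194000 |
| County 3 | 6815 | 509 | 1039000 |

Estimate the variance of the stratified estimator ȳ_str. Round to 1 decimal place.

181.6

Var(ȳ_str) = Σₕ Wₕ²(1 − fₕ)sₕ²/nₕ with Wₕ = Nₕ/N, N = 44745.
County 4: Wₕ = 0.34285395; term = 0.34285395²·(1 − 0.08102471)·980700/1243 = 85.228962.
County 1: Wₕ = 0.41763326; term = 0.41763326²·(1 − 0.23390592)·1661000/4371 = 50.776303.
County 2: Wₕ = 0.08720527; term = 0.08720527²·(1 − 0.17350077)·194000/677 = 1.8011132.
County 3: Wₕ = 0.15230752; term = 0.15230752²·(1 − 0.07468819)·1039000/509 = 43.81558.
Sum = 181.62196.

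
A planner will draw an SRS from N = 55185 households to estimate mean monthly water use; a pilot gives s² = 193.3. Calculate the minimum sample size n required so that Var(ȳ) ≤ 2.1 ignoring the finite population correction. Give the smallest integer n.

Without fpc, n₀ = s²/D = 193.3/2.1 = 92.0476.
Rounding up, n = 93.

93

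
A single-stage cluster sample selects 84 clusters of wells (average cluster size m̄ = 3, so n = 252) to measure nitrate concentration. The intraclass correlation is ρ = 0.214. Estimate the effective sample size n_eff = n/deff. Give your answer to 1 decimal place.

176.5

deff = 1 + (3 − 1)·0.214 = 1 + 0.428 = 1.428.
n_eff = 252 / 1.428 = 176.5.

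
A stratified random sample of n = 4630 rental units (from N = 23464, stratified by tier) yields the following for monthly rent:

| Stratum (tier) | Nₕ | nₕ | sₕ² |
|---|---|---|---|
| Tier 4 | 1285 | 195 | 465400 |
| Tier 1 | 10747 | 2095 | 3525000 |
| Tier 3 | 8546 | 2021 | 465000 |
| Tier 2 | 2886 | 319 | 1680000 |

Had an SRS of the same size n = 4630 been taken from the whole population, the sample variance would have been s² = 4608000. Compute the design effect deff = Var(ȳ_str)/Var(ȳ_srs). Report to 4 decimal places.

Var(ȳ_str) = Σ Wₕ²(1−fₕ)sₕ²/nₕ with Wₕ = Nₕ/23464:
  Tier 4: (1285/23464)²·(1−195/1285)·465400/195 = 6.0717977
  Tier 1: (10747/23464)²·(1−2095/10747)·3525000/2095 = 284.16773
  Tier 3: (8546/23464)²·(1−2021/8546)·465000/2021 = 23.303757
  Tier 2: (2886/23464)²·(1−319/2886)·1680000/319 = 70.8658
  → Var(ȳ_str) = 384.40908.
Var(ȳ_srs) = (1 − 4630/23464)·4608000/4630 = 798.86243.
deff = 384.40908 / 798.86243 = 0.4812.

0.4812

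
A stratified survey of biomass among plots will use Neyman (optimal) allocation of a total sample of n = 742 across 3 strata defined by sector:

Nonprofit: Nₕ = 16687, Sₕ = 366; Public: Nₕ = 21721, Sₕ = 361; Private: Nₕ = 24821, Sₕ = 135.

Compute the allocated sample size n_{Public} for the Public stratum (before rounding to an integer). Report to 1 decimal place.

336.3

Neyman allocation: nₕ = n·NₕSₕ / Σⱼ NⱼSⱼ.
Σ NⱼSⱼ = 16687·366 + 21721·361 + 24821·135 = 1.7299558 × 10^7.
n_{Public} = 742·21721·361 / (1.7299558 × 10^7) = 336.3.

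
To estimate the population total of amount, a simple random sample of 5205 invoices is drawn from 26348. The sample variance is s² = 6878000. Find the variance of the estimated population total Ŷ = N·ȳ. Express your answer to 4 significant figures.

Var(Ŷ) = N²·Var(ȳ) = N²·(1 − n/N)·s²/n.
f = 5205/26348 = 0.19754820; Var(ȳ) = 0.80245180·6878000/5205 = 1060.3772.
Var(Ŷ) = 26348² · 1060.3772 = 7.3613199 × 10^11.

7.361 × 10^11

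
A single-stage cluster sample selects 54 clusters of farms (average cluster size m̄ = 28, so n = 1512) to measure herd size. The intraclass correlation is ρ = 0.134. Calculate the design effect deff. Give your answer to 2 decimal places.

4.62

deff = 1 + (28 − 1)·0.134 = 1 + 3.618 = 4.618.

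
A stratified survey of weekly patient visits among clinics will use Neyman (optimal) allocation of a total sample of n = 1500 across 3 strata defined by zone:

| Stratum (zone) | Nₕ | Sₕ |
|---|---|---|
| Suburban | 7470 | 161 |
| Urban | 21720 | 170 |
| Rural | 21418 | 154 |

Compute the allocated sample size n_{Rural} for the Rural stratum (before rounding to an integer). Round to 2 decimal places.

Neyman allocation: nₕ = n·NₕSₕ / Σⱼ NⱼSⱼ.
Σ NⱼSⱼ = 7470·161 + 21720·170 + 21418·154 = 8.193442 × 10^6.
n_{Rural} = 1500·21418·154 / (8.193442 × 10^6) = 603.84.

603.84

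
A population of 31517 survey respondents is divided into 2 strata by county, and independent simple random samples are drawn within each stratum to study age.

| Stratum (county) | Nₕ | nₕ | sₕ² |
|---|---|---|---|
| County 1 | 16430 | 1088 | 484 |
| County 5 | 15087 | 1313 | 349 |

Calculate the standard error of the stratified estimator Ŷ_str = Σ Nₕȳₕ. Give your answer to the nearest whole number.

12937

Var(Ŷ_str) = Σₕ Nₕ²(1 − fₕ)sₕ²/nₕ.
County 1: 16430²·(1 − 1088/16430)·484/1088 = 1.1213366 × 10^8.
County 5: 15087²·(1 − 1313/15087)·349/1313 = 5.5236184 × 10^7.
Sum = 1.6736984 × 10^8.
SE = √(1.6736984 × 10^8) = 12937.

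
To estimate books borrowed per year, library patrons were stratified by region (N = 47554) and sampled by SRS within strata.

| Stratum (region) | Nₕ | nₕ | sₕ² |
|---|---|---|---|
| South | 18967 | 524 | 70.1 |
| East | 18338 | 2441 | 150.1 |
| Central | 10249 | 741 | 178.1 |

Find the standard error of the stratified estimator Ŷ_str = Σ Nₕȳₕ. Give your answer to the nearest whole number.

Var(Ŷ_str) = Σₕ Nₕ²(1 − fₕ)sₕ²/nₕ.
South: 18967²·(1 − 524/18967)·70.1/524 = 4.6796885 × 10^7.
East: 18338²·(1 − 2441/18338)·150.1/2441 = 1.7925862 × 10^7.
Central: 10249²·(1 − 741/10249)·178.1/741 = 2.342159 × 10^7.
Sum = 8.8144337 × 10^7.
SE = √(8.8144337 × 10^7) = 9389.

9389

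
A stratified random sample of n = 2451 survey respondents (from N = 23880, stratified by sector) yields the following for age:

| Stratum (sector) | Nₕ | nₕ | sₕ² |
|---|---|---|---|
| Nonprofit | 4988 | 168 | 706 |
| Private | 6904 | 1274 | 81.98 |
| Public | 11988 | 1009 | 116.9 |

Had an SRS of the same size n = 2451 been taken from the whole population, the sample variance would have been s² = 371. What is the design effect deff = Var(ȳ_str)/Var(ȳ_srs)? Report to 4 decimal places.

1.5335

Var(ȳ_str) = Σ Wₕ²(1−fₕ)sₕ²/nₕ with Wₕ = Nₕ/23880:
  Nonprofit: (4988/23880)²·(1−168/4988)·706/168 = 0.17717411
  Private: (6904/23880)²·(1−1274/6904)·81.98/1274 = 0.0043861049
  Public: (11988/23880)²·(1−1009/11988)·116.9/1009 = 0.026740173
  → Var(ȳ_str) = 0.20830039.
Var(ȳ_srs) = (1 − 2451/23880)·371/2451 = 0.13583078.
deff = 0.20830039 / 0.13583078 = 1.5335.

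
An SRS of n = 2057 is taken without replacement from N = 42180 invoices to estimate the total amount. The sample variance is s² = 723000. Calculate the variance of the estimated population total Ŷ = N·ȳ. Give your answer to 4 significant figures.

Var(Ŷ) = N²·Var(ȳ) = N²·(1 − n/N)·s²/n.
f = 2057/42180 = 0.04876719; Var(ȳ) = 0.95123281·723000/2057 = 334.34192.
Var(Ŷ) = 42180² · 334.34192 = 5.9484523 × 10^11.

5.948 × 10^11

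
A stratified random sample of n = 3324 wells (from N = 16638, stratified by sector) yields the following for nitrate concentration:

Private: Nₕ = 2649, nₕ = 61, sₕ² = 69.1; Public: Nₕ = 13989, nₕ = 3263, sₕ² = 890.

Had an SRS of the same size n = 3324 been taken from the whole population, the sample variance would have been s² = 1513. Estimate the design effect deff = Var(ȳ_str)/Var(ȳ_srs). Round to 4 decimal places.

0.4829

Var(ȳ_str) = Σ Wₕ²(1−fₕ)sₕ²/nₕ with Wₕ = Nₕ/16638:
  Private: (2649/16638)²·(1−61/2649)·69.1/61 = 0.028053833
  Public: (13989/16638)²·(1−3263/13989)·890/3263 = 0.14784109
  → Var(ȳ_str) = 0.17589492.
Var(ȳ_srs) = (1 − 3324/16638)·1513/3324 = 0.36423808.
deff = 0.17589492 / 0.36423808 = 0.4829.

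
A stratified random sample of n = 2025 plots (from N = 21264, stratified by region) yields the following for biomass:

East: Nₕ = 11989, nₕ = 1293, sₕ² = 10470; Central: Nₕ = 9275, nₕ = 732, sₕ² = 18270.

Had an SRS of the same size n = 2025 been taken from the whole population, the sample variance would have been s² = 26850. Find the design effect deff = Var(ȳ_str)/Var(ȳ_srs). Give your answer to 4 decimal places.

0.5560

Var(ȳ_str) = Σ Wₕ²(1−fₕ)sₕ²/nₕ with Wₕ = Nₕ/21264:
  East: (11989/21264)²·(1−1293/11989)·10470/1293 = 2.2964796
  Central: (9275/21264)²·(1−732/9275)·18270/732 = 4.3738296
  → Var(ȳ_str) = 6.6703092.
Var(ȳ_srs) = (1 − 2025/21264)·26850/2025 = 11.996562.
deff = 6.6703092 / 11.996562 = 0.5560.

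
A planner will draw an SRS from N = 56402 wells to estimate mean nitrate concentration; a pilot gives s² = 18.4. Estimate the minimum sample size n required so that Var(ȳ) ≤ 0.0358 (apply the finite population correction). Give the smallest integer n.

510

Without fpc, n₀ = s²/D = 18.4/0.0358 = 513.9665.
With fpc, (1 − n/N)·s²/n ≤ D requires n ≥ n₀/(1 + n₀/N) = 513.9665/(1 + 513.9665/56402) = 509.3252.
Rounding up, n = 510.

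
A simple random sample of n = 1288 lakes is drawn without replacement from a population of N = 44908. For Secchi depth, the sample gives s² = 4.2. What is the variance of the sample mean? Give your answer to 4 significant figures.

0.003167

Under SRS without replacement, Var(ȳ) = (1 − f)·s²/n with f = n/N = 1288/44908 = 0.02868086.
Var(ȳ) = (1 − 0.02868086)·4.2/1288 = 0.97131914·0.0032608696 = 0.003167345.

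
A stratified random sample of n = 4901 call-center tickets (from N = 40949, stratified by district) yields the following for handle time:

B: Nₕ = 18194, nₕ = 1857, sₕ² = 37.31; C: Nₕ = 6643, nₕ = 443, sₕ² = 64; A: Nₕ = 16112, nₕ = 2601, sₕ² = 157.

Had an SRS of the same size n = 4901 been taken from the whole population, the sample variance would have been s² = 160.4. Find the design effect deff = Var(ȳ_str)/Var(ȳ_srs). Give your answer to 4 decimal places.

Var(ȳ_str) = Σ Wₕ²(1−fₕ)sₕ²/nₕ with Wₕ = Nₕ/40949:
  B: (18194/40949)²·(1−1857/18194)·37.31/1857 = 0.0035614532
  C: (6643/40949)²·(1−443/6643)·64/443 = 0.0035485064
  A: (16112/40949)²·(1−2601/16112)·157/2601 = 0.0078362746
  → Var(ȳ_str) = 0.014946234.
Var(ȳ_srs) = (1 − 4901/40949)·160.4/4901 = 0.028810947.
deff = 0.014946234 / 0.028810947 = 0.5188.

0.5188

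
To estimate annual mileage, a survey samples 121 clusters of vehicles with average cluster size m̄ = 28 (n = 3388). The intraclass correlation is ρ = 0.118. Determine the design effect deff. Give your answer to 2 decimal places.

deff = 1 + (28 − 1)·0.118 = 1 + 3.186 = 4.186.

4.19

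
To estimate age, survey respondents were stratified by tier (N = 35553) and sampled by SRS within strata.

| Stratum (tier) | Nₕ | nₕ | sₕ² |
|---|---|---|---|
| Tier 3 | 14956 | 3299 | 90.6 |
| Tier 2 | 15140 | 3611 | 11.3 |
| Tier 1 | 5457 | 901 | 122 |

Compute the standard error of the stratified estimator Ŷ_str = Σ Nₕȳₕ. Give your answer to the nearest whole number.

2950

Var(Ŷ_str) = Σₕ Nₕ²(1 − fₕ)sₕ²/nₕ.
Tier 3: 14956²·(1 − 3299/14956)·90.6/3299 = 4.7879338 × 10^6.
Tier 2: 15140²·(1 − 3611/15140)·11.3/3611 = 546221.1.
Tier 1: 5457²·(1 − 901/5457)·122/901 = 3.3664542 × 10^6.
Sum = 8.7006091 × 10^6.
SE = √(8.7006091 × 10^6) = 2950.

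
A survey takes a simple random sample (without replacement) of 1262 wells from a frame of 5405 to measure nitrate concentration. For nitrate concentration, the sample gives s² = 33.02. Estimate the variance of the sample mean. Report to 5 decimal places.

0.02006

Under SRS without replacement, Var(ȳ) = (1 − f)·s²/n with f = n/N = 1262/5405 = 0.23348751.
Var(ȳ) = (1 − 0.23348751)·33.02/1262 = 0.76651249·0.026164818 = 0.02005566.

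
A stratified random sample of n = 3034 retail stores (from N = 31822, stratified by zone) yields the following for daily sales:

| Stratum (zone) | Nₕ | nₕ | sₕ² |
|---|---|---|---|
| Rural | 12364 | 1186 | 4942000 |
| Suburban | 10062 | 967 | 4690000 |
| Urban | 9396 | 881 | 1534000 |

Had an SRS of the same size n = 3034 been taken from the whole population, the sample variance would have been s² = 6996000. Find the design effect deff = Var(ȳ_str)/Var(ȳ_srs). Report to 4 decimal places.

Var(ȳ_str) = Σ Wₕ²(1−fₕ)sₕ²/nₕ with Wₕ = Nₕ/31822:
  Rural: (12364/31822)²·(1−1186/12364)·4942000/1186 = 568.70391
  Suburban: (10062/31822)²·(1−967/10062)·4690000/967 = 438.30704
  Urban: (9396/31822)²·(1−881/9396)·1534000/881 = 137.5695
  → Var(ȳ_str) = 1144.5805.
Var(ȳ_srs) = (1 − 3034/31822)·6996000/3034 = 2086.0189.
deff = 1144.5805 / 2086.0189 = 0.5487.

0.5487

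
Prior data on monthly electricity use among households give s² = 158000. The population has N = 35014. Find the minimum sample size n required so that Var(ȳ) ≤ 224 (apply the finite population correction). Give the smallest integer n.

692

Without fpc, n₀ = s²/D = 158000/224 = 705.3571.
With fpc, (1 − n/N)·s²/n ≤ D requires n ≥ n₀/(1 + n₀/N) = 705.3571/(1 + 705.3571/35014) = 691.4283.
Rounding up, n = 692.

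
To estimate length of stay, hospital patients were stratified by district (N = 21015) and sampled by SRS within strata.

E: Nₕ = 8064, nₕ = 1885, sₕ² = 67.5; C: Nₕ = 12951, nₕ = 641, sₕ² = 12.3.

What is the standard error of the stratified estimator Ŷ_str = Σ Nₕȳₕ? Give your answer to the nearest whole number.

2201

Var(Ŷ_str) = Σₕ Nₕ²(1 − fₕ)sₕ²/nₕ.
E: 8064²·(1 − 1885/8064)·67.5/1885 = 1.7842723 × 10^6.
C: 12951²·(1 − 641/12951)·12.3/641 = 3.059204 × 10^6.
Sum = 4.8434763 × 10^6.
SE = √(4.8434763 × 10^6) = 2201.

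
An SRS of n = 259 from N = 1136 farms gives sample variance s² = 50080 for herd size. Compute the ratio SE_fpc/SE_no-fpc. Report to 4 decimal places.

0.8786

f = n/N = 259/1136 = 0.22799296.
SE_no-fpc = √(s²/n) = 13.905361; SE_fpc = √((1−f)s²/n) = 12.217797.
Ratio = √(1−f) = 0.87863931.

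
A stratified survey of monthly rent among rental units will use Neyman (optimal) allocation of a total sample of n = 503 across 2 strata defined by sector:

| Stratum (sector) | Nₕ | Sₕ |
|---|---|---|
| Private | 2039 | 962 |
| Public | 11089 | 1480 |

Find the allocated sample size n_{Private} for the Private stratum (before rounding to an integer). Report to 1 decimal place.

53.7

Neyman allocation: nₕ = n·NₕSₕ / Σⱼ NⱼSⱼ.
Σ NⱼSⱼ = 2039·962 + 11089·1480 = 1.8373238 × 10^7.
n_{Private} = 503·2039·962 / (1.8373238 × 10^7) = 53.7.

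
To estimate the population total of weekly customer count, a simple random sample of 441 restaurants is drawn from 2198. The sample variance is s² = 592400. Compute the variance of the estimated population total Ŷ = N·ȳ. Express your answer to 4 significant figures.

5.188 × 10^9

Var(Ŷ) = N²·Var(ȳ) = N²·(1 − n/N)·s²/n.
f = 441/2198 = 0.20063694; Var(ȳ) = 0.79936306·592400/441 = 1073.7929.
Var(Ŷ) = 2198² · 1073.7929 = 5.1877126 × 10^9.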